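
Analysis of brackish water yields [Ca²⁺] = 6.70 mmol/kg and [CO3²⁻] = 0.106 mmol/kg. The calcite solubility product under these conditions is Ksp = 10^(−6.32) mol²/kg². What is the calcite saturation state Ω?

Ksp = 10^(−6.32) = 4.786×10^-7
Ω = [Ca²⁺][CO3²⁻]/Ksp = (6.70×10^-3)(0.106×10^-3) / 4.786×10^-7 = 1.48

Ω = 1.48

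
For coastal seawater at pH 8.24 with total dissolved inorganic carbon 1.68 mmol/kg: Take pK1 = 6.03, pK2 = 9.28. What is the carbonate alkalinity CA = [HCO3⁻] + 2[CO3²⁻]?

CA = 1.81 mmol/kg

CA = [HCO3⁻] + 2[CO3²⁻] = (α₁ + 2α₂)·DIC
At pH 8.24: [H⁺]/K1 = 10^-2.21 = 0.0061660, K2/[H⁺] = 10^-1.04 = 0.091201
α₁ = 1/(1 + 0.0061660 + 0.091201) = 1/1.0974 = 0.9113; α₂ = α₁·K2/[H⁺] = 0.08311
α₁ + 2α₂ = 1.0775
CA = 1.0775 × 1.68 = 1.81 mmol/kg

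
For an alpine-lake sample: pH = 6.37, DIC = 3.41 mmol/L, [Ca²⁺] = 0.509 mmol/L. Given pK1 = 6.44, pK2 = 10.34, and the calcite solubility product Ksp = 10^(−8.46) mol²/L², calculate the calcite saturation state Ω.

Ω = 0.0247

α₂ = 1 / (1 + [H⁺]/K2 + [H⁺]²/(K1K2)) = 1 / (1 + 10^+3.97 + 10^+4.04)
   = 1 / (1 + 9332.5 + 1.0965×10^4) = 1/2.0298×10^4 = 4.927×10^-5
[CO3²⁻] = α₂ × DIC = 4.927×10^-5 × 3.41 = 0.0001680 mmol/L = 0.1680 μmol/L
Ksp = 10^(−8.46) = 3.467×10^-9
Ω = [Ca²⁺][CO3²⁻]/Ksp = (0.509×10^-3)(1.680×10^-7) / 3.467×10^-9 = 0.0247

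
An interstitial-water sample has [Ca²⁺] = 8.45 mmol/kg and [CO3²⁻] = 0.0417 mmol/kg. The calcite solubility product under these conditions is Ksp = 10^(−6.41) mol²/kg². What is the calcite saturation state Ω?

Ksp = 10^(−6.41) = 3.890×10^-7
Ω = [Ca²⁺][CO3²⁻]/Ksp = (8.45×10^-3)(0.0417×10^-3) / 3.890×10^-7 = 0.906

Ω = 0.906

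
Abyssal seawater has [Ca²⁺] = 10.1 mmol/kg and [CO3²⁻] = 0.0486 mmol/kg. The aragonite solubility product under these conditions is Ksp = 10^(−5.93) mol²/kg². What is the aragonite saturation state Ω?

Ksp = 10^(−5.93) = 1.175×10^-6
Ω = [Ca²⁺][CO3²⁻]/Ksp = (10.1×10^-3)(0.0486×10^-3) / 1.175×10^-6 = 0.418

Ω = 0.418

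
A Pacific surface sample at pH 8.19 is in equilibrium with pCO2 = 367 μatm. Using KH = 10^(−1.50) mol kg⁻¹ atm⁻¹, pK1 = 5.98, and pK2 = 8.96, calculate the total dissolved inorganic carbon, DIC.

DIC = 2.21 mmol/kg

[CO2*] = KH · pCO2 = 10^(−1.50) × 367×10^-6 = 1.161×10^-5 mol/kg
α₀ = 1/(1 + K1/[H⁺] + K1K2/[H⁺]²) = 1/(1 + 10^+2.21 + 10^+1.44) = 0.005243
DIC = [CO2*]/α₀ = 1.161×10^-5 / 0.005243 = 2.21 mmol/kg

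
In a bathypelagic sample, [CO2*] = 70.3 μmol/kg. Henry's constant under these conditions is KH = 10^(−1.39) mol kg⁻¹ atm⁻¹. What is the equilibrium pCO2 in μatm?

pCO2 = 1730 μatm

KH = 10^(−1.39) = 4.074×10^-2 mol kg⁻¹ atm⁻¹
pCO2 = [CO2*]/KH = 70.3×10^-6 / 4.074×10^-2 = 1.73×10^-3 atm = 1730 μatm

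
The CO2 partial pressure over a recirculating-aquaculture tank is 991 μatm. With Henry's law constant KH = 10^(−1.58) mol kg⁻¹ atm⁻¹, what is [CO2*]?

KH = 10^(−1.58) = 2.630×10^-2 mol kg⁻¹ atm⁻¹
[CO2*] = KH · pCO2 = 2.630×10^-2 × 991×10^-6 atm = 2.61×10^-5 mol/kg

[CO2*] = 26.1 μmol/kg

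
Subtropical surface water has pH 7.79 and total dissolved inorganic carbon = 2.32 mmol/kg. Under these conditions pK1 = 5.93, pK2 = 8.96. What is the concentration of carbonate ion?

[CO3²⁻] = 0.145 mmol/kg

α₂ = 1 / (1 + [H⁺]/K2 + [H⁺]²/(K1K2)) = 1 / (1 + 10^+1.17 + 10^-0.69)
   = 1 / (1 + 14.791 + 0.20417) = 1/15.995 = 0.06252
[CO3²⁻] = α₂ × DIC = 0.06252 × 2.32 = 0.145 mmol/kg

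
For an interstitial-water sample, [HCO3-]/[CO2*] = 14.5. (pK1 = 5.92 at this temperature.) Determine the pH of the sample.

From K1 = [H⁺][HCO3-]/[CO2*]:  pH = pK1 + log₁₀([HCO3-]/[CO2*])
log₁₀(14.5) = +1.161
pH = 5.92 + (+1.161) = 7.08

pH = 7.08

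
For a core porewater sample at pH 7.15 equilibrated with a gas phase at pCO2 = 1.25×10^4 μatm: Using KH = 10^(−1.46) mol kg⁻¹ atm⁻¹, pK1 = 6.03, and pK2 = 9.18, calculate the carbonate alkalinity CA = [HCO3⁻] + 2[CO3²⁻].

[CO2*] = KH · pCO2 = 10^(−1.46) × 1.25×10^4×10^-6 = 4.334×10^-4 mol/kg
α₀ = 1/(1 + K1/[H⁺] + K1K2/[H⁺]²) = 1/(1 + 10^+1.12 + 10^-0.91) = 0.06990
DIC = [CO2*]/α₀ = 4.334×10^-4 / 0.06990 = 6.200 mmol/kg
CA = (α₁ + 2α₂)·DIC = (0.9215 + 2×0.008600) × 6.200 = 5.82 mmol/kg

CA = 5.82 mmol/kg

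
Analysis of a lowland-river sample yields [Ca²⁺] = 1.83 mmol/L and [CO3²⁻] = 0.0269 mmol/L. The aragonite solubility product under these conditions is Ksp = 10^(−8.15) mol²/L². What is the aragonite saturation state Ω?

Ksp = 10^(−8.15) = 7.079×10^-9
Ω = [Ca²⁺][CO3²⁻]/Ksp = (1.83×10^-3)(0.0269×10^-3) / 7.079×10^-9 = 6.95

Ω = 6.95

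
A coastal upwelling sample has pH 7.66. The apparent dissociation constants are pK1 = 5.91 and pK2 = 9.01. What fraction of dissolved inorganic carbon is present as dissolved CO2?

α₀ = 0.0167

α₀ = 1 / (1 + K1/[H⁺] + K1K2/[H⁺]²) = 1 / (1 + 10^+1.75 + 10^+0.40)
   = 1 / (1 + 56.234 + 2.5119) = 1/59.746 = 0.01674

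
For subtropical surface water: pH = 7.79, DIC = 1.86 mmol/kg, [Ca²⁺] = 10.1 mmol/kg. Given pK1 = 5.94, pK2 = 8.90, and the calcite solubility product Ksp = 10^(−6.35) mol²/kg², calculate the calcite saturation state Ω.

Ω = 2.99

α₂ = 1 / (1 + [H⁺]/K2 + [H⁺]²/(K1K2)) = 1 / (1 + 10^+1.11 + 10^-0.74)
   = 1 / (1 + 12.882 + 0.18197) = 1/14.064 = 0.07110
[CO3²⁻] = α₂ × DIC = 0.07110 × 1.86 = 0.1322 mmol/kg
Ksp = 10^(−6.35) = 4.467×10^-7
Ω = [Ca²⁺][CO3²⁻]/Ksp = (10.1×10^-3)(1.322×10^-4) / 4.467×10^-7 = 2.99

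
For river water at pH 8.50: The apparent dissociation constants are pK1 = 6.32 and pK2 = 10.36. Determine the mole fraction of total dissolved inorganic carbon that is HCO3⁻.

α₁ = 1 / (1 + [H⁺]/K1 + K2/[H⁺]) = 1 / (1 + 10^-2.18 + 10^-1.86)
   = 1 / (1 + 0.0066069 + 0.013804) = 1/1.0204 = 0.9800

α₁ = 0.980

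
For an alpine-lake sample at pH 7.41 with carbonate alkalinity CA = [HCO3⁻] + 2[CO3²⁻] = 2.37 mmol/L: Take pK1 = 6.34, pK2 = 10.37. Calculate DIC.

DIC = 2.57 mmol/L

CA = [HCO3⁻] + 2[CO3²⁻] = (α₁ + 2α₂)·DIC
At pH 7.41: [H⁺]/K1 = 10^-1.07 = 0.085114, K2/[H⁺] = 10^-2.96 = 0.0010965
α₁ = 1/(1 + 0.085114 + 0.0010965) = 1/1.0862 = 0.9206; α₂ = α₁·K2/[H⁺] = 0.001009
α₁ + 2α₂ = 0.9227
DIC = CA / (α₁ + 2α₂) = 2.37 / 0.9227 = 2.57 mmol/L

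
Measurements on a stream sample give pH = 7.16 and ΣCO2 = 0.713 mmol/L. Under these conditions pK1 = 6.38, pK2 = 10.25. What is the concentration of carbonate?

[CO3²⁻] = 0.497 μmol/L

α₂ = 1 / (1 + [H⁺]/K2 + [H⁺]²/(K1K2)) = 1 / (1 + 10^+3.09 + 10^+2.31)
   = 1 / (1 + 1230.3 + 204.17) = 1/1435.4 = 0.0006966
[CO3²⁻] = α₂ × DIC = 0.0006966 × 0.713 = 0.000497 mmol/L = 0.497 μmol/L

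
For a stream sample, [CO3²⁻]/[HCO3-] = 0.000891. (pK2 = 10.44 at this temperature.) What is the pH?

From K2 = [H⁺][CO3²⁻]/[HCO3-]:  pH = pK2 + log₁₀([CO3²⁻]/[HCO3-])
log₁₀(0.000891) = -3.050
pH = 10.44 + (-3.050) = 7.39

pH = 7.39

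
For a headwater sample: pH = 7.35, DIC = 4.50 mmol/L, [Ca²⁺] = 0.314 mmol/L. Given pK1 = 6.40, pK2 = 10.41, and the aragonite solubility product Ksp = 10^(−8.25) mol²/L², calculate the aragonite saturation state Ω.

α₂ = 1 / (1 + [H⁺]/K2 + [H⁺]²/(K1K2)) = 1 / (1 + 10^+3.06 + 10^+2.11)
   = 1 / (1 + 1148.2 + 128.82) = 1/1278.0 = 0.0007825
[CO3²⁻] = α₂ × DIC = 0.0007825 × 4.50 = 0.003521 mmol/L = 3.521 μmol/L
Ksp = 10^(−8.25) = 5.623×10^-9
Ω = [Ca²⁺][CO3²⁻]/Ksp = (0.314×10^-3)(3.521×10^-6) / 5.623×10^-9 = 0.197

Ω = 0.197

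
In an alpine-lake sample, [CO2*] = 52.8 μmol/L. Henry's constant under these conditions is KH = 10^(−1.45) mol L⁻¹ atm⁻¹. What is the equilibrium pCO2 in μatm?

pCO2 = 1490 μatm

KH = 10^(−1.45) = 3.548×10^-2 mol L⁻¹ atm⁻¹
pCO2 = [CO2*]/KH = 52.8×10^-6 / 3.548×10^-2 = 1.49×10^-3 atm = 1490 μatm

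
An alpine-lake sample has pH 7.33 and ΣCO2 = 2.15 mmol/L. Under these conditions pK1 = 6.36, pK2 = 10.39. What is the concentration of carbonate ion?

[CO3²⁻] = 1.69 μmol/L

α₂ = 1 / (1 + [H⁺]/K2 + [H⁺]²/(K1K2)) = 1 / (1 + 10^+3.06 + 10^+2.09)
   = 1 / (1 + 1148.2 + 123.03) = 1/1272.2 = 0.0007861
[CO3²⁻] = α₂ × DIC = 0.0007861 × 2.15 = 0.00169 mmol/L = 1.69 μmol/L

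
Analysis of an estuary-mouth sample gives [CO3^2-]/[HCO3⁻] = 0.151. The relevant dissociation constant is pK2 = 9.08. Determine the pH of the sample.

From K2 = [H⁺][CO3^2-]/[HCO3⁻]:  pH = pK2 + log₁₀([CO3^2-]/[HCO3⁻])
log₁₀(0.151) = -0.821
pH = 9.08 + (-0.821) = 8.26

pH = 8.26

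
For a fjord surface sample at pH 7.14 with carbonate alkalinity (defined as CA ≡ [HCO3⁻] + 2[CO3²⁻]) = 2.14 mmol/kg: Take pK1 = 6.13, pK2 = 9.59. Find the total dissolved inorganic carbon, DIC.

CA = [HCO3⁻] + 2[CO3²⁻] = (α₁ + 2α₂)·DIC
At pH 7.14: [H⁺]/K1 = 10^-1.01 = 0.097724, K2/[H⁺] = 10^-2.45 = 0.0035481
α₁ = 1/(1 + 0.097724 + 0.0035481) = 1/1.1013 = 0.9080; α₂ = α₁·K2/[H⁺] = 0.003222
α₁ + 2α₂ = 0.9145
DIC = CA / (α₁ + 2α₂) = 2.14 / 0.9145 = 2.34 mmol/kg

DIC = 2.34 mmol/kg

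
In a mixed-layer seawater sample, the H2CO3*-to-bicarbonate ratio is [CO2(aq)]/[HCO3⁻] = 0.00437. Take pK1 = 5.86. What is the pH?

From K1 = [H⁺][HCO3⁻]/[CO2(aq)]:  pH = pK1 − log₁₀([CO2(aq)]/[HCO3⁻])
log₁₀(0.00437) = -2.360
pH = 5.86 − (-2.360) = 8.22

pH = 8.22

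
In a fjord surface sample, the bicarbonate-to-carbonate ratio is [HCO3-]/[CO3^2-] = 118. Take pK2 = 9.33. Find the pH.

pH = 7.26

From K2 = [H⁺][CO3^2-]/[HCO3-]:  pH = pK2 − log₁₀([HCO3-]/[CO3^2-])
log₁₀(118) = +2.072
pH = 9.33 − (+2.072) = 7.26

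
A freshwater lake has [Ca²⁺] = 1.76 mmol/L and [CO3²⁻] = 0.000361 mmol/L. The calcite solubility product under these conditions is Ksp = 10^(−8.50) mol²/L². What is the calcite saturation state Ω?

Ksp = 10^(−8.50) = 3.162×10^-9
Ω = [Ca²⁺][CO3²⁻]/Ksp = (1.76×10^-3)(0.000361×10^-3) / 3.162×10^-9 = 0.201

Ω = 0.201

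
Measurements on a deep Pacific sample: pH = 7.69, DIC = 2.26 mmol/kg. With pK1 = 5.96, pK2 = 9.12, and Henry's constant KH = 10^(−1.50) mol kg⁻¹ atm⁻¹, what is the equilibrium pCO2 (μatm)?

α₀ = 1 / (1 + K1/[H⁺] + K1K2/[H⁺]²) = 1 / (1 + 10^+1.73 + 10^+0.30)
   = 1 / (1 + 53.703 + 1.9953) = 1/56.698 = 0.01764
[CO2*] = α₀ × DIC = 0.01764 × 2.26 = 0.03986 mmol/kg
pCO2 = [CO2*]/KH = 3.986×10^-5 / 3.162×10^-2 = 1260 μatm

pCO2 = 1260 μatm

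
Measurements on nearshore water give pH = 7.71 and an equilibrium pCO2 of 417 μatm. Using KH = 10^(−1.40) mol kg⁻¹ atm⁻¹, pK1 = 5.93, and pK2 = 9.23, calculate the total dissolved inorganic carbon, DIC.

[CO2*] = KH · pCO2 = 10^(−1.40) × 417×10^-6 = 1.660×10^-5 mol/kg
α₀ = 1/(1 + K1/[H⁺] + K1K2/[H⁺]²) = 1/(1 + 10^+1.78 + 10^+0.26) = 0.01585
DIC = [CO2*]/α₀ = 1.660×10^-5 / 0.01585 = 1.05 mmol/kg

DIC = 1.05 mmol/kg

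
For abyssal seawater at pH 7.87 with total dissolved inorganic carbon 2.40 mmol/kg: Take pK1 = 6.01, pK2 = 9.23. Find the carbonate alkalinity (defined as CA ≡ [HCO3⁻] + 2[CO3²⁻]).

CA = [HCO3⁻] + 2[CO3²⁻] = (α₁ + 2α₂)·DIC
At pH 7.87: [H⁺]/K1 = 10^-1.86 = 0.013804, K2/[H⁺] = 10^-1.36 = 0.043652
α₁ = 1/(1 + 0.013804 + 0.043652) = 1/1.0575 = 0.9457; α₂ = α₁·K2/[H⁺] = 0.04128
α₁ + 2α₂ = 1.0282
CA = 1.0282 × 2.40 = 2.47 mmol/kg

CA = 2.47 mmol/kg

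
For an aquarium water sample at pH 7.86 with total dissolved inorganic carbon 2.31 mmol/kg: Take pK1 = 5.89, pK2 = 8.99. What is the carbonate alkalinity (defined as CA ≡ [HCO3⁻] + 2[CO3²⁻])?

CA = [HCO3⁻] + 2[CO3²⁻] = (α₁ + 2α₂)·DIC
At pH 7.86: [H⁺]/K1 = 10^-1.97 = 0.010715, K2/[H⁺] = 10^-1.13 = 0.074131
α₁ = 1/(1 + 0.010715 + 0.074131) = 1/1.0848 = 0.9218; α₂ = α₁·K2/[H⁺] = 0.06833
α₁ + 2α₂ = 1.0585
CA = 1.0585 × 2.31 = 2.45 mmol/kg

CA = 2.45 mmol/kg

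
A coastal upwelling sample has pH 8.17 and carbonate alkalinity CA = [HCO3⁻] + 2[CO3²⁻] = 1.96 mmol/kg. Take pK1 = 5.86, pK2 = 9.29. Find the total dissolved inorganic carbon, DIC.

DIC = 1.84 mmol/kg

CA = [HCO3⁻] + 2[CO3²⁻] = (α₁ + 2α₂)·DIC
At pH 8.17: [H⁺]/K1 = 10^-2.31 = 0.0048978, K2/[H⁺] = 10^-1.12 = 0.075858
α₁ = 1/(1 + 0.0048978 + 0.075858) = 1/1.0808 = 0.9253; α₂ = α₁·K2/[H⁺] = 0.07019
α₁ + 2α₂ = 1.0657
DIC = CA / (α₁ + 2α₂) = 1.96 / 1.0657 = 1.84 mmol/kg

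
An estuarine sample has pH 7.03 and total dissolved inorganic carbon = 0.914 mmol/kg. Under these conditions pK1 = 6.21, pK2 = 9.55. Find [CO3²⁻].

[CO3²⁻] = 2.39 μmol/kg

α₂ = 1 / (1 + [H⁺]/K2 + [H⁺]²/(K1K2)) = 1 / (1 + 10^+2.52 + 10^+1.70)
   = 1 / (1 + 331.13 + 50.119) = 1/382.25 = 0.002616
[CO3²⁻] = α₂ × DIC = 0.002616 × 0.914 = 0.00239 mmol/kg = 2.39 μmol/kg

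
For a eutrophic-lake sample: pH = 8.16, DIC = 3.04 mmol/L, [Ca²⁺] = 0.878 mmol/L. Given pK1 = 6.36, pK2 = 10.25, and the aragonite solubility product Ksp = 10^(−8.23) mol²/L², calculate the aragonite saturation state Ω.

α₂ = 1 / (1 + [H⁺]/K2 + [H⁺]²/(K1K2)) = 1 / (1 + 10^+2.09 + 10^+0.29)
   = 1 / (1 + 123.03 + 1.9498) = 1/125.98 = 0.007938
[CO3²⁻] = α₂ × DIC = 0.007938 × 3.04 = 0.02413 mmol/L
Ksp = 10^(−8.23) = 5.888×10^-9
Ω = [Ca²⁺][CO3²⁻]/Ksp = (0.878×10^-3)(2.413×10^-5) / 5.888×10^-9 = 3.60

Ω = 3.60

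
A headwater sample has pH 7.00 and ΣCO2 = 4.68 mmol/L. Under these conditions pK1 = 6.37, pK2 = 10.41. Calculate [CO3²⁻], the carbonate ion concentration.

α₂ = 1 / (1 + [H⁺]/K2 + [H⁺]²/(K1K2)) = 1 / (1 + 10^+3.41 + 10^+2.78)
   = 1 / (1 + 2570.4 + 602.56) = 1/3174.0 = 0.0003151
[CO3²⁻] = α₂ × DIC = 0.0003151 × 4.68 = 0.00147 mmol/L = 1.47 μmol/L

[CO3²⁻] = 1.47 μmol/L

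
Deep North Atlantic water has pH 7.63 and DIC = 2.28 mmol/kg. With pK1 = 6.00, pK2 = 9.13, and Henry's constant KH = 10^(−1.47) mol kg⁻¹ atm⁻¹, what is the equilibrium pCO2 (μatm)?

α₀ = 1 / (1 + K1/[H⁺] + K1K2/[H⁺]²) = 1 / (1 + 10^+1.63 + 10^+0.13)
   = 1 / (1 + 42.658 + 1.3490) = 1/45.007 = 0.02222
[CO2*] = α₀ × DIC = 0.02222 × 2.28 = 0.05066 mmol/kg
pCO2 = [CO2*]/KH = 5.066×10^-5 / 3.388×10^-2 = 1500 μatm

pCO2 = 1500 μatm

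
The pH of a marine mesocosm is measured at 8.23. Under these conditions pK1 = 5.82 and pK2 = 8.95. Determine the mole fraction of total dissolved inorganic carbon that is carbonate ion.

α₂ = 0.160

α₂ = 1 / (1 + [H⁺]/K2 + [H⁺]²/(K1K2)) = 1 / (1 + 10^+0.72 + 10^-1.69)
   = 1 / (1 + 5.2481 + 0.020417) = 1/6.2685 = 0.1595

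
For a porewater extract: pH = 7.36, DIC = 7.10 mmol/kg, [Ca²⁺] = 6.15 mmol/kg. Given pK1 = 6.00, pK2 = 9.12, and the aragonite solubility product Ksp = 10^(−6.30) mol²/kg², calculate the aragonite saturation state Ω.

Ω = 1.43

α₂ = 1 / (1 + [H⁺]/K2 + [H⁺]²/(K1K2)) = 1 / (1 + 10^+1.76 + 10^+0.40)
   = 1 / (1 + 57.544 + 2.5119) = 1/61.056 = 0.01638
[CO3²⁻] = α₂ × DIC = 0.01638 × 7.10 = 0.1163 mmol/kg
Ksp = 10^(−6.30) = 5.012×10^-7
Ω = [Ca²⁺][CO3²⁻]/Ksp = (6.15×10^-3)(1.163×10^-4) / 5.012×10^-7 = 1.43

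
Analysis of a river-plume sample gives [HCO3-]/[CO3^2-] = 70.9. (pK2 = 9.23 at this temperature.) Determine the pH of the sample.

From K2 = [H⁺][CO3^2-]/[HCO3-]:  pH = pK2 − log₁₀([HCO3-]/[CO3^2-])
log₁₀(70.9) = +1.851
pH = 9.23 − (+1.851) = 7.38

pH = 7.38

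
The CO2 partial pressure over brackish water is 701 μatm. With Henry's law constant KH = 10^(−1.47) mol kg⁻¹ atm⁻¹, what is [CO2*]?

KH = 10^(−1.47) = 3.388×10^-2 mol kg⁻¹ atm⁻¹
[CO2*] = KH · pCO2 = 3.388×10^-2 × 701×10^-6 atm = 2.38×10^-5 mol/kg

[CO2*] = 23.8 μmol/kg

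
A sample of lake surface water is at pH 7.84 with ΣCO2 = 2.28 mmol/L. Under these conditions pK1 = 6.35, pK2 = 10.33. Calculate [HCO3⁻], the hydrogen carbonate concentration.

[HCO3⁻] = 2.20 mmol/L

α₁ = 1 / (1 + [H⁺]/K1 + K2/[H⁺]) = 1 / (1 + 10^-1.49 + 10^-2.49)
   = 1 / (1 + 0.032359 + 0.0032359) = 1/1.0356 = 0.9656
[HCO3⁻] = α₁ × DIC = 0.9656 × 2.28 = 2.20 mmol/L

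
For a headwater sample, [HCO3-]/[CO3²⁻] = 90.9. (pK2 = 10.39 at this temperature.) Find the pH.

pH = 8.43

From K2 = [H⁺][CO3²⁻]/[HCO3-]:  pH = pK2 − log₁₀([HCO3-]/[CO3²⁻])
log₁₀(90.9) = +1.959
pH = 10.39 − (+1.959) = 8.43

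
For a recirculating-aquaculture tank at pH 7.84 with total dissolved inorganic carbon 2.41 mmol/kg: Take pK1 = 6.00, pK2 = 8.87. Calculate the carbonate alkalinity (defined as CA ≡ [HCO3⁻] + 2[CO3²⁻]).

CA = [HCO3⁻] + 2[CO3²⁻] = (α₁ + 2α₂)·DIC
At pH 7.84: [H⁺]/K1 = 10^-1.84 = 0.014454, K2/[H⁺] = 10^-1.03 = 0.093325
α₁ = 1/(1 + 0.014454 + 0.093325) = 1/1.1078 = 0.9027; α₂ = α₁·K2/[H⁺] = 0.08425
α₁ + 2α₂ = 1.0712
CA = 1.0712 × 2.41 = 2.58 mmol/kg

CA = 2.58 mmol/kg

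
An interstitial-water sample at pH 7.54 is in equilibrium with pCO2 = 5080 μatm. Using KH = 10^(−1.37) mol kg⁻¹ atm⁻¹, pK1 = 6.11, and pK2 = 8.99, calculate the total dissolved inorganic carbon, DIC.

DIC = 6.26 mmol/kg

[CO2*] = KH · pCO2 = 10^(−1.37) × 5080×10^-6 = 2.167×10^-4 mol/kg
α₀ = 1/(1 + K1/[H⁺] + K1K2/[H⁺]²) = 1/(1 + 10^+1.43 + 10^-0.02) = 0.03464
DIC = [CO2*]/α₀ = 2.167×10^-4 / 0.03464 = 6.26 mmol/kg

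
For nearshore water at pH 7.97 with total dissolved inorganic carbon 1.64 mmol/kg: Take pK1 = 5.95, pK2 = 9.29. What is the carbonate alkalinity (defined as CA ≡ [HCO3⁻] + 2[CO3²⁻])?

CA = [HCO3⁻] + 2[CO3²⁻] = (α₁ + 2α₂)·DIC
At pH 7.97: [H⁺]/K1 = 10^-2.02 = 0.0095499, K2/[H⁺] = 10^-1.32 = 0.047863
α₁ = 1/(1 + 0.0095499 + 0.047863) = 1/1.0574 = 0.9457; α₂ = α₁·K2/[H⁺] = 0.04526
α₁ + 2α₂ = 1.0362
CA = 1.0362 × 1.64 = 1.70 mmol/kg

CA = 1.70 mmol/kg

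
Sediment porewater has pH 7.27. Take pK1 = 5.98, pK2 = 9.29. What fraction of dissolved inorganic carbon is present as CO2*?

α₀ = 1 / (1 + K1/[H⁺] + K1K2/[H⁺]²) = 1 / (1 + 10^+1.29 + 10^-0.73)
   = 1 / (1 + 19.498 + 0.18621) = 1/20.685 = 0.04835

α₀ = 0.0483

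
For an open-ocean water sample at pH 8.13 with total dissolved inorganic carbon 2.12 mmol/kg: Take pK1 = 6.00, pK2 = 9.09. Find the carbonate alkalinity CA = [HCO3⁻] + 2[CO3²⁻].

CA = [HCO3⁻] + 2[CO3²⁻] = (α₁ + 2α₂)·DIC
At pH 8.13: [H⁺]/K1 = 10^-2.13 = 0.0074131, K2/[H⁺] = 10^-0.96 = 0.10965
α₁ = 1/(1 + 0.0074131 + 0.10965) = 1/1.1171 = 0.8952; α₂ = α₁·K2/[H⁺] = 0.09816
α₁ + 2α₂ = 1.0915
CA = 1.0915 × 2.12 = 2.31 mmol/kg

CA = 2.31 mmol/kg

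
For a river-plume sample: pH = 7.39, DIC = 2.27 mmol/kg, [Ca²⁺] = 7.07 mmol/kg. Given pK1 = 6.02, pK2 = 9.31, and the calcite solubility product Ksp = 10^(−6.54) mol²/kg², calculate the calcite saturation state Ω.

Ω = 0.634

α₂ = 1 / (1 + [H⁺]/K2 + [H⁺]²/(K1K2)) = 1 / (1 + 10^+1.92 + 10^+0.55)
   = 1 / (1 + 83.176 + 3.5481) = 1/87.725 = 0.01140
[CO3²⁻] = α₂ × DIC = 0.01140 × 2.27 = 0.02588 mmol/kg
Ksp = 10^(−6.54) = 2.884×10^-7
Ω = [Ca²⁺][CO3²⁻]/Ksp = (7.07×10^-3)(2.588×10^-5) / 2.884×10^-7 = 0.634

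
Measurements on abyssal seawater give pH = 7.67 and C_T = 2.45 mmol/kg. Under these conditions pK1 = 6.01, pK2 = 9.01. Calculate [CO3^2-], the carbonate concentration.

[CO3²⁻] = 0.105 mmol/kg

α₂ = 1 / (1 + [H⁺]/K2 + [H⁺]²/(K1K2)) = 1 / (1 + 10^+1.34 + 10^-0.32)
   = 1 / (1 + 21.878 + 0.47863) = 1/23.356 = 0.04282
[CO3²⁻] = α₂ × DIC = 0.04282 × 2.45 = 0.105 mmol/kg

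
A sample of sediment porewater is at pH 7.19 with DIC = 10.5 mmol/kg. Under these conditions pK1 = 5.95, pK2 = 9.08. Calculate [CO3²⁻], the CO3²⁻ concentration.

α₂ = 1 / (1 + [H⁺]/K2 + [H⁺]²/(K1K2)) = 1 / (1 + 10^+1.89 + 10^+0.65)
   = 1 / (1 + 77.625 + 4.4668) = 1/83.092 = 0.01203
[CO3²⁻] = α₂ × DIC = 0.01203 × 10.5 = 0.126 mmol/kg

[CO3²⁻] = 0.126 mmol/kg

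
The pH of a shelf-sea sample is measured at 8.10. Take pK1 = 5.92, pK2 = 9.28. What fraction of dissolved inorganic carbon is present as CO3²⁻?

α₂ = 1 / (1 + [H⁺]/K2 + [H⁺]²/(K1K2)) = 1 / (1 + 10^+1.18 + 10^-1.00)
   = 1 / (1 + 15.136 + 0.10000) = 1/16.236 = 0.06159

α₂ = 0.0616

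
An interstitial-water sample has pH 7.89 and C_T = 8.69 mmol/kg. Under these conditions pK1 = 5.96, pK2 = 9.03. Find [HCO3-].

α₁ = 1 / (1 + [H⁺]/K1 + K2/[H⁺]) = 1 / (1 + 10^-1.93 + 10^-1.14)
   = 1 / (1 + 0.011749 + 0.072444) = 1/1.0842 = 0.9223
[HCO3⁻] = α₁ × DIC = 0.9223 × 8.69 = 8.02 mmol/kg

[HCO3⁻] = 8.02 mmol/kg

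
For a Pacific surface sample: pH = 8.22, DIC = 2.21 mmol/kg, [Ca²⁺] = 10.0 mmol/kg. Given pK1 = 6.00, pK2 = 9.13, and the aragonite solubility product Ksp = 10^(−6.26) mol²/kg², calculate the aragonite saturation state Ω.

Ω = 4.38

α₂ = 1 / (1 + [H⁺]/K2 + [H⁺]²/(K1K2)) = 1 / (1 + 10^+0.91 + 10^-1.31)
   = 1 / (1 + 8.1283 + 0.048978) = 1/9.1773 = 0.1090
[CO3²⁻] = α₂ × DIC = 0.1090 × 2.21 = 0.2408 mmol/kg
Ksp = 10^(−6.26) = 5.495×10^-7
Ω = [Ca²⁺][CO3²⁻]/Ksp = (10.0×10^-3)(2.408×10^-4) / 5.495×10^-7 = 4.38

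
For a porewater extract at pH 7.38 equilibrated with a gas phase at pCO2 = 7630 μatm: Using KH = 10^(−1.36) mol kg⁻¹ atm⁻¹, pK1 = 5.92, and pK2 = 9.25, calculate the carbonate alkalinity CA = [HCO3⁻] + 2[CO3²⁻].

CA = 9.86 mmol/kg

[CO2*] = KH · pCO2 = 10^(−1.36) × 7630×10^-6 = 3.331×10^-4 mol/kg
α₀ = 1/(1 + K1/[H⁺] + K1K2/[H⁺]²) = 1/(1 + 10^+1.46 + 10^-0.41) = 0.03308
DIC = [CO2*]/α₀ = 3.331×10^-4 / 0.03308 = 10.07 mmol/kg
CA = (α₁ + 2α₂)·DIC = (0.9540 + 2×0.01287) × 10.07 = 9.86 mmol/kg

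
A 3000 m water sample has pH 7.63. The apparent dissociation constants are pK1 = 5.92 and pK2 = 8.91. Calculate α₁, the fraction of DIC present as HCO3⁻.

α₁ = 0.933

α₁ = 1 / (1 + [H⁺]/K1 + K2/[H⁺]) = 1 / (1 + 10^-1.71 + 10^-1.28)
   = 1 / (1 + 0.019498 + 0.052481) = 1/1.0720 = 0.9329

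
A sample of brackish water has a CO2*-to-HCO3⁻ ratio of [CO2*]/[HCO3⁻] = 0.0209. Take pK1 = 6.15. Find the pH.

From K1 = [H⁺][HCO3⁻]/[CO2*]:  pH = pK1 − log₁₀([CO2*]/[HCO3⁻])
log₁₀(0.0209) = -1.680
pH = 6.15 − (-1.680) = 7.83

pH = 7.83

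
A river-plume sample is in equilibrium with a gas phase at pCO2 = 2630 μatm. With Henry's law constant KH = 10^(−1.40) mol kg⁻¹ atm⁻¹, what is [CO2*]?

[CO2*] = 105 μmol/kg

KH = 10^(−1.40) = 3.981×10^-2 mol kg⁻¹ atm⁻¹
[CO2*] = KH · pCO2 = 3.981×10^-2 × 2630×10^-6 atm = 1.05×10^-4 mol/kg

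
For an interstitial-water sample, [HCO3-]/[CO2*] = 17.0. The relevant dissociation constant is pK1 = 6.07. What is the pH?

From K1 = [H⁺][HCO3-]/[CO2*]:  pH = pK1 + log₁₀([HCO3-]/[CO2*])
log₁₀(17.0) = +1.230
pH = 6.07 + (+1.230) = 7.30

pH = 7.30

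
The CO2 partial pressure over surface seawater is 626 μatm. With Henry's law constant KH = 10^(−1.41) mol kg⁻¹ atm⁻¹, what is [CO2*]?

[CO2*] = 24.4 μmol/kg

KH = 10^(−1.41) = 3.890×10^-2 mol kg⁻¹ atm⁻¹
[CO2*] = KH · pCO2 = 3.890×10^-2 × 626×10^-6 atm = 2.44×10^-5 mol/kg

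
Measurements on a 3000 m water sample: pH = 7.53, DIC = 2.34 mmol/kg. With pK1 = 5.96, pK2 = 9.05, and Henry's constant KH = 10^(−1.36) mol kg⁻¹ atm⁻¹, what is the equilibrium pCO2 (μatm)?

pCO2 = 1360 μatm

α₀ = 1 / (1 + K1/[H⁺] + K1K2/[H⁺]²) = 1 / (1 + 10^+1.57 + 10^+0.05)
   = 1 / (1 + 37.154 + 1.1220) = 1/39.276 = 0.02546
[CO2*] = α₀ × DIC = 0.02546 × 2.34 = 0.05958 mmol/kg
pCO2 = [CO2*]/KH = 5.958×10^-5 / 4.365×10^-2 = 1360 μatm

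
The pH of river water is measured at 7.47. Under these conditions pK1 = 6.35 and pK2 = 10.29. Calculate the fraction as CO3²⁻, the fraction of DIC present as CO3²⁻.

α₂ = 0.00140

α₂ = 1 / (1 + [H⁺]/K2 + [H⁺]²/(K1K2)) = 1 / (1 + 10^+2.82 + 10^+1.70)
   = 1 / (1 + 660.69 + 50.119) = 1/711.81 = 0.001405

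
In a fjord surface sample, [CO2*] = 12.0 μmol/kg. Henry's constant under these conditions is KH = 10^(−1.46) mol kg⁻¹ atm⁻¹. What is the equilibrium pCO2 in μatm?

pCO2 = 346 μatm

KH = 10^(−1.46) = 3.467×10^-2 mol kg⁻¹ atm⁻¹
pCO2 = [CO2*]/KH = 12.0×10^-6 / 3.467×10^-2 = 3.46×10^-4 atm = 346 μatm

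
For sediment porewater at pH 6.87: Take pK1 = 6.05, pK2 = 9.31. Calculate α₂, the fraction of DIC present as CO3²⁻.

α₂ = 0.00314

α₂ = 1 / (1 + [H⁺]/K2 + [H⁺]²/(K1K2)) = 1 / (1 + 10^+2.44 + 10^+1.62)
   = 1 / (1 + 275.42 + 41.687) = 1/318.11 = 0.003144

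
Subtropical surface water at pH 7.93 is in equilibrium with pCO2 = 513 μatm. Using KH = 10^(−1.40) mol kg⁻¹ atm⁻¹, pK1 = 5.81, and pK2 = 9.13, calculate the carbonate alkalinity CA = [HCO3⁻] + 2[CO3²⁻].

CA = 3.03 mmol/kg

[CO2*] = KH · pCO2 = 10^(−1.40) × 513×10^-6 = 2.042×10^-5 mol/kg
α₀ = 1/(1 + K1/[H⁺] + K1K2/[H⁺]²) = 1/(1 + 10^+2.12 + 10^+0.92) = 0.007085
DIC = [CO2*]/α₀ = 2.042×10^-5 / 0.007085 = 2.883 mmol/kg
CA = (α₁ + 2α₂)·DIC = (0.9340 + 2×0.05893) × 2.883 = 3.03 mmol/kg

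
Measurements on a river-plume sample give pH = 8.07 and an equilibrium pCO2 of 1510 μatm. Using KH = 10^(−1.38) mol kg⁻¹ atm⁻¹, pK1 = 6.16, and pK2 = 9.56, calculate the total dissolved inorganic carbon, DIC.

DIC = 5.35 mmol/kg

[CO2*] = KH · pCO2 = 10^(−1.38) × 1510×10^-6 = 6.295×10^-5 mol/kg
α₀ = 1/(1 + K1/[H⁺] + K1K2/[H⁺]²) = 1/(1 + 10^+1.91 + 10^+0.42) = 0.01178
DIC = [CO2*]/α₀ = 6.295×10^-5 / 0.01178 = 5.35 mmol/kg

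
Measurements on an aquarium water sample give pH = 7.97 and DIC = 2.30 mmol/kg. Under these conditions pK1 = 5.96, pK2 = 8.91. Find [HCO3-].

α₁ = 1 / (1 + [H⁺]/K1 + K2/[H⁺]) = 1 / (1 + 10^-2.01 + 10^-0.94)
   = 1 / (1 + 0.0097724 + 0.11482) = 1/1.1246 = 0.8892
[HCO3⁻] = α₁ × DIC = 0.8892 × 2.30 = 2.05 mmol/kg

[HCO3⁻] = 2.05 mmol/kg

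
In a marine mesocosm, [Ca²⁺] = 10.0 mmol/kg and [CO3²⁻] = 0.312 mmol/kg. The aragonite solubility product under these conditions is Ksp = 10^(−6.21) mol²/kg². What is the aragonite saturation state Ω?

Ω = 5.06

Ksp = 10^(−6.21) = 6.166×10^-7
Ω = [Ca²⁺][CO3²⁻]/Ksp = (10.0×10^-3)(0.312×10^-3) / 6.166×10^-7 = 5.06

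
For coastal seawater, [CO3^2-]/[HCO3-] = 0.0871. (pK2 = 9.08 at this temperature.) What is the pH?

From K2 = [H⁺][CO3^2-]/[HCO3-]:  pH = pK2 + log₁₀([CO3^2-]/[HCO3-])
log₁₀(0.0871) = -1.060
pH = 9.08 + (-1.060) = 8.02

pH = 8.02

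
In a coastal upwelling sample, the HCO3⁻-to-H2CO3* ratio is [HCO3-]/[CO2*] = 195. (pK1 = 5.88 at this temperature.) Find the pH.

From K1 = [H⁺][HCO3-]/[CO2*]:  pH = pK1 + log₁₀([HCO3-]/[CO2*])
log₁₀(195) = +2.290
pH = 5.88 + (+2.290) = 8.17

pH = 8.17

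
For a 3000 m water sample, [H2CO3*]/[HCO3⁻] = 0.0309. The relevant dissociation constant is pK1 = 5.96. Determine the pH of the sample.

pH = 7.47

From K1 = [H⁺][HCO3⁻]/[H2CO3*]:  pH = pK1 − log₁₀([H2CO3*]/[HCO3⁻])
log₁₀(0.0309) = -1.510
pH = 5.96 − (-1.510) = 7.47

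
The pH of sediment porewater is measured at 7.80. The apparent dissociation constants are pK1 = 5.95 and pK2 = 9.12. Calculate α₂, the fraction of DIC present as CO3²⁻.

α₂ = 0.0451

α₂ = 1 / (1 + [H⁺]/K2 + [H⁺]²/(K1K2)) = 1 / (1 + 10^+1.32 + 10^-0.53)
   = 1 / (1 + 20.893 + 0.29512) = 1/22.188 = 0.04507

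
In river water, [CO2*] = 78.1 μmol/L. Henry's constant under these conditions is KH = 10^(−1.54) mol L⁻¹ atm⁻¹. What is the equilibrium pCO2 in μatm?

pCO2 = 2710 μatm

KH = 10^(−1.54) = 2.884×10^-2 mol L⁻¹ atm⁻¹
pCO2 = [CO2*]/KH = 78.1×10^-6 / 2.884×10^-2 = 2.71×10^-3 atm = 2710 μatm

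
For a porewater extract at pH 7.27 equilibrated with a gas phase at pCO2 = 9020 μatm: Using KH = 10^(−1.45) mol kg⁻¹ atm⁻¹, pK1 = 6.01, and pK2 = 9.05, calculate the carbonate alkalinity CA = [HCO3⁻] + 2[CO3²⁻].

CA = 6.02 mmol/kg

[CO2*] = KH · pCO2 = 10^(−1.45) × 9020×10^-6 = 3.200×10^-4 mol/kg
α₀ = 1/(1 + K1/[H⁺] + K1K2/[H⁺]²) = 1/(1 + 10^+1.26 + 10^-0.52) = 0.05128
DIC = [CO2*]/α₀ = 3.200×10^-4 / 0.05128 = 6.240 mmol/kg
CA = (α₁ + 2α₂)·DIC = (0.9332 + 2×0.01549) × 6.240 = 6.02 mmol/kg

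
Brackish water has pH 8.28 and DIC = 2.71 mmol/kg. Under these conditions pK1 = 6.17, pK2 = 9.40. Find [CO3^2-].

[CO3²⁻] = 0.190 mmol/kg

α₂ = 1 / (1 + [H⁺]/K2 + [H⁺]²/(K1K2)) = 1 / (1 + 10^+1.12 + 10^-0.99)
   = 1 / (1 + 13.183 + 0.10233) = 1/14.285 = 0.07000
[CO3²⁻] = α₂ × DIC = 0.07000 × 2.71 = 0.190 mmol/kg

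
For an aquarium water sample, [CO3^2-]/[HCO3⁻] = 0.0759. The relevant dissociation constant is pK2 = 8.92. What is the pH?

pH = 7.80

From K2 = [H⁺][CO3^2-]/[HCO3⁻]:  pH = pK2 + log₁₀([CO3^2-]/[HCO3⁻])
log₁₀(0.0759) = -1.120
pH = 8.92 + (-1.120) = 7.80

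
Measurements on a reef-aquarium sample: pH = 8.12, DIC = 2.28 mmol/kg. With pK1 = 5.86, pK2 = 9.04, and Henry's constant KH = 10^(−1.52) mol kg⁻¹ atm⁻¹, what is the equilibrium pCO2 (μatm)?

α₀ = 1 / (1 + K1/[H⁺] + K1K2/[H⁺]²) = 1 / (1 + 10^+2.26 + 10^+1.34)
   = 1 / (1 + 181.97 + 21.878) = 1/204.85 = 0.004882
[CO2*] = α₀ × DIC = 0.004882 × 2.28 = 0.01113 mmol/kg = 11.13 μmol/kg
pCO2 = [CO2*]/KH = 1.113×10^-5 / 3.020×10^-2 = 369 μatm

pCO2 = 369 μatm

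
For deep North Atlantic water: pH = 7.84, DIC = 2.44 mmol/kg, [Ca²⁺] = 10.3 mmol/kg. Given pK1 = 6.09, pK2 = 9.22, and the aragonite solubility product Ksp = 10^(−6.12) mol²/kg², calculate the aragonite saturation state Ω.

Ω = 1.30

α₂ = 1 / (1 + [H⁺]/K2 + [H⁺]²/(K1K2)) = 1 / (1 + 10^+1.38 + 10^-0.37)
   = 1 / (1 + 23.988 + 0.42658) = 1/25.415 = 0.03935
[CO3²⁻] = α₂ × DIC = 0.03935 × 2.44 = 0.09601 mmol/kg
Ksp = 10^(−6.12) = 7.586×10^-7
Ω = [Ca²⁺][CO3²⁻]/Ksp = (10.3×10^-3)(9.601×10^-5) / 7.586×10^-7 = 1.30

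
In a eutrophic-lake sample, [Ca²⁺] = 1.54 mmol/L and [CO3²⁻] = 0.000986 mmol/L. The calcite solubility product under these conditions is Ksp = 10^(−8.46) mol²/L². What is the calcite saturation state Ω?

Ksp = 10^(−8.46) = 3.467×10^-9
Ω = [Ca²⁺][CO3²⁻]/Ksp = (1.54×10^-3)(0.000986×10^-3) / 3.467×10^-9 = 0.438

Ω = 0.438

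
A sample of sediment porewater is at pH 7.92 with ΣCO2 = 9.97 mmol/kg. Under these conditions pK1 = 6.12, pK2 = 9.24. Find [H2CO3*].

[CO2*] = 0.149 mmol/kg

α₀ = 1 / (1 + K1/[H⁺] + K1K2/[H⁺]²) = 1 / (1 + 10^+1.80 + 10^+0.48)
   = 1 / (1 + 63.096 + 3.0200) = 1/67.116 = 0.01490
[CO2*] = α₀ × DIC = 0.01490 × 9.97 = 0.149 mmol/kg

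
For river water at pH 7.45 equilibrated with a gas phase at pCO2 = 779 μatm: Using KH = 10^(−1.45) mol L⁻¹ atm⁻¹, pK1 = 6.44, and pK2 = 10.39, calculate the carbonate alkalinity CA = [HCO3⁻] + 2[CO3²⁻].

CA = 0.283 mmol/L

[CO2*] = KH · pCO2 = 10^(−1.45) × 779×10^-6 = 2.764×10^-5 mol/L
α₀ = 1/(1 + K1/[H⁺] + K1K2/[H⁺]²) = 1/(1 + 10^+1.01 + 10^-1.93) = 0.08893
DIC = [CO2*]/α₀ = 2.764×10^-5 / 0.08893 = 0.3108 mmol/L
CA = (α₁ + 2α₂)·DIC = (0.9100 + 2×0.001045) × 0.3108 = 0.283 mmol/L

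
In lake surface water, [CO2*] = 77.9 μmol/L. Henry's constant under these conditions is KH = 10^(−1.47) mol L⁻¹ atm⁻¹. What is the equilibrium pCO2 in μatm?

KH = 10^(−1.47) = 3.388×10^-2 mol L⁻¹ atm⁻¹
pCO2 = [CO2*]/KH = 77.9×10^-6 / 3.388×10^-2 = 2.30×10^-3 atm = 2300 μatm

pCO2 = 2300 μatm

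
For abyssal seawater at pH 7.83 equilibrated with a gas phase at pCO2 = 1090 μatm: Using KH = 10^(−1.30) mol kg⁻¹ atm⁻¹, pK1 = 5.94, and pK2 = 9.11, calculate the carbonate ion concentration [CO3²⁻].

[CO2*] = KH · pCO2 = 10^(−1.30) × 1090×10^-6 = 5.463×10^-5 mol/kg
α₀ = 1/(1 + K1/[H⁺] + K1K2/[H⁺]²) = 1/(1 + 10^+1.89 + 10^+0.61) = 0.01209
DIC = [CO2*]/α₀ = 5.463×10^-5 / 0.01209 = 4.518 mmol/kg
[CO3²⁻] = α₂·DIC; α₂ = 0.04926, so [CO3²⁻] = 0.04926 × 4.518 = 0.223 mmol/kg

[CO3²⁻] = 0.223 mmol/kg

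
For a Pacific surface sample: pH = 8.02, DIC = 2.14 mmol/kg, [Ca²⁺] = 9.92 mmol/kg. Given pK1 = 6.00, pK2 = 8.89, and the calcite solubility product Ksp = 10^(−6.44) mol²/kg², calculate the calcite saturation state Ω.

α₂ = 1 / (1 + [H⁺]/K2 + [H⁺]²/(K1K2)) = 1 / (1 + 10^+0.87 + 10^-1.15)
   = 1 / (1 + 7.4131 + 0.070795) = 1/8.4839 = 0.1179
[CO3²⁻] = α₂ × DIC = 0.1179 × 2.14 = 0.2522 mmol/kg
Ksp = 10^(−6.44) = 3.631×10^-7
Ω = [Ca²⁺][CO3²⁻]/Ksp = (9.92×10^-3)(2.522×10^-4) / 3.631×10^-7 = 6.89

Ω = 6.89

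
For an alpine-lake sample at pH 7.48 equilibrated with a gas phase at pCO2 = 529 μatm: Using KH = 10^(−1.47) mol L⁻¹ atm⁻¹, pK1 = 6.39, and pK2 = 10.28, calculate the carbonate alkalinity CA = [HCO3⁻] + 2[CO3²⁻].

[CO2*] = KH · pCO2 = 10^(−1.47) × 529×10^-6 = 1.792×10^-5 mol/L
α₀ = 1/(1 + K1/[H⁺] + K1K2/[H⁺]²) = 1/(1 + 10^+1.09 + 10^-1.71) = 0.07506
DIC = [CO2*]/α₀ = 1.792×10^-5 / 0.07506 = 0.2388 mmol/L
CA = (α₁ + 2α₂)·DIC = (0.9235 + 2×0.001464) × 0.2388 = 0.221 mmol/L

CA = 0.221 mmol/L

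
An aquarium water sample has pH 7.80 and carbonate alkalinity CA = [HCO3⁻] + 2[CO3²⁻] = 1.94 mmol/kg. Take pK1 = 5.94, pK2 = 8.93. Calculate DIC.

DIC = 1.84 mmol/kg

CA = [HCO3⁻] + 2[CO3²⁻] = (α₁ + 2α₂)·DIC
At pH 7.80: [H⁺]/K1 = 10^-1.86 = 0.013804, K2/[H⁺] = 10^-1.13 = 0.074131
α₁ = 1/(1 + 0.013804 + 0.074131) = 1/1.0879 = 0.9192; α₂ = α₁·K2/[H⁺] = 0.06814
α₁ + 2α₂ = 1.0555
DIC = CA / (α₁ + 2α₂) = 1.94 / 1.0555 = 1.84 mmol/kg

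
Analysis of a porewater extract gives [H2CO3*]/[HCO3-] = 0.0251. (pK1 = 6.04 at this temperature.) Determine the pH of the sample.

pH = 7.64

From K1 = [H⁺][HCO3-]/[H2CO3*]:  pH = pK1 − log₁₀([H2CO3*]/[HCO3-])
log₁₀(0.0251) = -1.600
pH = 6.04 − (-1.600) = 7.64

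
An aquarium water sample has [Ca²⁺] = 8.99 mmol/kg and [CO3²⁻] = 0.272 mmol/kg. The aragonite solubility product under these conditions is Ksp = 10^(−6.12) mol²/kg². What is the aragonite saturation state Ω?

Ksp = 10^(−6.12) = 7.586×10^-7
Ω = [Ca²⁺][CO3²⁻]/Ksp = (8.99×10^-3)(0.272×10^-3) / 7.586×10^-7 = 3.22

Ω = 3.22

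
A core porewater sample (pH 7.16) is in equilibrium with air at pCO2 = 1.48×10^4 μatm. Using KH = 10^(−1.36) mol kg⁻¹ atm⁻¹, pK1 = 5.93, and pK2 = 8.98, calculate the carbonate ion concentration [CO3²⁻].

[CO3²⁻] = 0.166 mmol/kg

[CO2*] = KH · pCO2 = 10^(−1.36) × 1.48×10^4×10^-6 = 6.460×10^-4 mol/kg
α₀ = 1/(1 + K1/[H⁺] + K1K2/[H⁺]²) = 1/(1 + 10^+1.23 + 10^-0.59) = 0.05483
DIC = [CO2*]/α₀ = 6.460×10^-4 / 0.05483 = 11.78 mmol/kg
[CO3²⁻] = α₂·DIC; α₂ = 0.01409, so [CO3²⁻] = 0.01409 × 11.78 = 0.166 mmol/kg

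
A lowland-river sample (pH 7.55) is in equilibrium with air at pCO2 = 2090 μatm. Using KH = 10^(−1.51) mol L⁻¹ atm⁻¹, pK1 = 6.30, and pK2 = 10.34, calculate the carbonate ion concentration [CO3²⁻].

[CO2*] = KH · pCO2 = 10^(−1.51) × 2090×10^-6 = 6.459×10^-5 mol/L
α₀ = 1/(1 + K1/[H⁺] + K1K2/[H⁺]²) = 1/(1 + 10^+1.25 + 10^-1.54) = 0.05316
DIC = [CO2*]/α₀ = 6.459×10^-5 / 0.05316 = 1.215 mmol/L
[CO3²⁻] = α₂·DIC; α₂ = 0.001533, so [CO3²⁻] = 0.001533 × 1.215 = 0.00186 mmol/L = 1.86 μmol/L

[CO3²⁻] = 1.86 μmol/L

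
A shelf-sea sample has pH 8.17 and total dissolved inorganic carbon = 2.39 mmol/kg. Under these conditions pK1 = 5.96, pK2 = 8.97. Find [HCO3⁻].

[HCO3⁻] = 2.05 mmol/kg

α₁ = 1 / (1 + [H⁺]/K1 + K2/[H⁺]) = 1 / (1 + 10^-2.21 + 10^-0.80)
   = 1 / (1 + 0.0061660 + 0.15849) = 1/1.1647 = 0.8586
[HCO3⁻] = α₁ × DIC = 0.8586 × 2.39 = 2.05 mmol/kg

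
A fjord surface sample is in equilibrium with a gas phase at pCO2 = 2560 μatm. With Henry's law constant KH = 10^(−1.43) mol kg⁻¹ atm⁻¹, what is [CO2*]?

[CO2*] = 95.1 μmol/kg

KH = 10^(−1.43) = 3.715×10^-2 mol kg⁻¹ atm⁻¹
[CO2*] = KH · pCO2 = 3.715×10^-2 × 2560×10^-6 atm = 9.51×10^-5 mol/kg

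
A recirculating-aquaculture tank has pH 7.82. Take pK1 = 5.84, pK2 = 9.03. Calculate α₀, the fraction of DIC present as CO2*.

α₀ = 1 / (1 + K1/[H⁺] + K1K2/[H⁺]²) = 1 / (1 + 10^+1.98 + 10^+0.77)
   = 1 / (1 + 95.499 + 5.8884) = 1/102.39 = 0.009767

α₀ = 0.00977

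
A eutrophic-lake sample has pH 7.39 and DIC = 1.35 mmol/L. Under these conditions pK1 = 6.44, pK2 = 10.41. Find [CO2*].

[CO2*] = 0.136 mmol/L

α₀ = 1 / (1 + K1/[H⁺] + K1K2/[H⁺]²) = 1 / (1 + 10^+0.95 + 10^-2.07)
   = 1 / (1 + 8.9125 + 0.0085114) = 1/9.9210 = 0.1008
[CO2*] = α₀ × DIC = 0.1008 × 1.35 = 0.136 mmol/L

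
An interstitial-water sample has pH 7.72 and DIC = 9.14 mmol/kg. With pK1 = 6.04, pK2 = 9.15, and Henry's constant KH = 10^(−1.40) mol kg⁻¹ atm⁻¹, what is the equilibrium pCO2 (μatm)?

α₀ = 1 / (1 + K1/[H⁺] + K1K2/[H⁺]²) = 1 / (1 + 10^+1.68 + 10^+0.25)
   = 1 / (1 + 47.863 + 1.7783) = 1/50.641 = 0.01975
[CO2*] = α₀ × DIC = 0.01975 × 9.14 = 0.1805 mmol/kg
pCO2 = [CO2*]/KH = 1.805×10^-4 / 3.981×10^-2 = 4530 μatm

pCO2 = 4530 μatm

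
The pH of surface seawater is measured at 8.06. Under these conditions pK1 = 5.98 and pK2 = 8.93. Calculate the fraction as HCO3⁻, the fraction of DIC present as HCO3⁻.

α₁ = 0.875

α₁ = 1 / (1 + [H⁺]/K1 + K2/[H⁺]) = 1 / (1 + 10^-2.08 + 10^-0.87)
   = 1 / (1 + 0.0083176 + 0.13490) = 1/1.1432 = 0.8747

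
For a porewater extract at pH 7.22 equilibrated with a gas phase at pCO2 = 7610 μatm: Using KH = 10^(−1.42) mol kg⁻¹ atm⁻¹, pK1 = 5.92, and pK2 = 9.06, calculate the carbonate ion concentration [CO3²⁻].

[CO2*] = KH · pCO2 = 10^(−1.42) × 7610×10^-6 = 2.893×10^-4 mol/kg
α₀ = 1/(1 + K1/[H⁺] + K1K2/[H⁺]²) = 1/(1 + 10^+1.30 + 10^-0.54) = 0.04708
DIC = [CO2*]/α₀ = 2.893×10^-4 / 0.04708 = 6.146 mmol/kg
[CO3²⁻] = α₂·DIC; α₂ = 0.01358, so [CO3²⁻] = 0.01358 × 6.146 = 0.0834 mmol/kg

[CO3²⁻] = 0.0834 mmol/kg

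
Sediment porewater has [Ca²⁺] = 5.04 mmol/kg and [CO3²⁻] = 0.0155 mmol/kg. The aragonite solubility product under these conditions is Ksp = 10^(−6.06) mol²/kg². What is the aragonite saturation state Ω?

Ω = 0.0897

Ksp = 10^(−6.06) = 8.710×10^-7
Ω = [Ca²⁺][CO3²⁻]/Ksp = (5.04×10^-3)(0.0155×10^-3) / 8.710×10^-7 = 0.0897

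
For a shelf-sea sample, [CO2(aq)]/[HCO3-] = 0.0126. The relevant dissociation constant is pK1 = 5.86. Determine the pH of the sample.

pH = 7.76

From K1 = [H⁺][HCO3-]/[CO2(aq)]:  pH = pK1 − log₁₀([CO2(aq)]/[HCO3-])
log₁₀(0.0126) = -1.900
pH = 5.86 − (-1.900) = 7.76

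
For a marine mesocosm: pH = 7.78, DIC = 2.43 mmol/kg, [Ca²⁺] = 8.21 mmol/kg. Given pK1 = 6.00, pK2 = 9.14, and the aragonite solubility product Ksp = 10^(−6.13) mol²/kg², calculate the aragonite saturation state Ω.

α₂ = 1 / (1 + [H⁺]/K2 + [H⁺]²/(K1K2)) = 1 / (1 + 10^+1.36 + 10^-0.42)
   = 1 / (1 + 22.909 + 0.38019) = 1/24.289 = 0.04117
[CO3²⁻] = α₂ × DIC = 0.04117 × 2.43 = 0.1000 mmol/kg
Ksp = 10^(−6.13) = 7.413×10^-7
Ω = [Ca²⁺][CO3²⁻]/Ksp = (8.21×10^-3)(1.000×10^-4) / 7.413×10^-7 = 1.11

Ω = 1.11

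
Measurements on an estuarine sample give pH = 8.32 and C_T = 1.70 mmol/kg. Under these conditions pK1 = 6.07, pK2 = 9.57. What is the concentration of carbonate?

[CO3²⁻] = 0.0900 mmol/kg

α₂ = 1 / (1 + [H⁺]/K2 + [H⁺]²/(K1K2)) = 1 / (1 + 10^+1.25 + 10^-1.00)
   = 1 / (1 + 17.783 + 0.10000) = 1/18.883 = 0.05296
[CO3²⁻] = α₂ × DIC = 0.05296 × 1.70 = 0.0900 mmol/kg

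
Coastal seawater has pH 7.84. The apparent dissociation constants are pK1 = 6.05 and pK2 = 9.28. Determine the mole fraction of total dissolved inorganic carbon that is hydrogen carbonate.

α₁ = 1 / (1 + [H⁺]/K1 + K2/[H⁺]) = 1 / (1 + 10^-1.79 + 10^-1.44)
   = 1 / (1 + 0.016218 + 0.036308) = 1/1.0525 = 0.9501

α₁ = 0.950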